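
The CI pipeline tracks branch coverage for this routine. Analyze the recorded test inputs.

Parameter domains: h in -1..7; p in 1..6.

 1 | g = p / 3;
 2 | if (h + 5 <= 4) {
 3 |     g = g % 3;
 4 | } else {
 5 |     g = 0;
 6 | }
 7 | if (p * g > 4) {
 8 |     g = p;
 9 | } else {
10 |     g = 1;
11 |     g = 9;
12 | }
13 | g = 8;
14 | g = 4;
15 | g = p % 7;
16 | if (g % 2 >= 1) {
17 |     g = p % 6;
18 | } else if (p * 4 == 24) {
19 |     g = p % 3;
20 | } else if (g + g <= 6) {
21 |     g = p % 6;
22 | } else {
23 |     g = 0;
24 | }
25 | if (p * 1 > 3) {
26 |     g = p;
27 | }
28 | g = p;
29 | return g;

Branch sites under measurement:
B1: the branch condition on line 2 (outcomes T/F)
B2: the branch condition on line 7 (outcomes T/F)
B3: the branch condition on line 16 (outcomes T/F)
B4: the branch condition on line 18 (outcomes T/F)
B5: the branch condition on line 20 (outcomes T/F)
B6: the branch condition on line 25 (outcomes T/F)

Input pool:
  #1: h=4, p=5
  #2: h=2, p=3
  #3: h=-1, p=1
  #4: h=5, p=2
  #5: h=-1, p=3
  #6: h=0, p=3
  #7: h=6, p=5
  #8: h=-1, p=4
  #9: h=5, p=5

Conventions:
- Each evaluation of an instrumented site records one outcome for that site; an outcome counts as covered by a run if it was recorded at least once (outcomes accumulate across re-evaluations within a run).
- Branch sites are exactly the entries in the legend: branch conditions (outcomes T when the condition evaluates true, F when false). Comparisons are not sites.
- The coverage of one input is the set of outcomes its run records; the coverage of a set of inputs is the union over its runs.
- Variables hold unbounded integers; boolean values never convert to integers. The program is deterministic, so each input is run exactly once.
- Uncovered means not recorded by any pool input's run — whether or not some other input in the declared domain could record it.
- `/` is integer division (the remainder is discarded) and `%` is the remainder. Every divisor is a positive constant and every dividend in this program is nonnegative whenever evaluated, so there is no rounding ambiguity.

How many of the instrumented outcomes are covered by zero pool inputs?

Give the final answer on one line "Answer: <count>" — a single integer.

test 1 (h=4, p=5) fires B1->F, B2->F, B3->T, B6->T; hits B1=F, B2=F, B3=T, B6=T
test 2 (h=2, p=3) fires B1->F, B2->F, B3->T, B6->F; hits B1=F, B2=F, B3=T, B6=F
test 3 (h=-1, p=1) fires B1->T, B2->F, B3->T, B6->F; hits B1=T, B2=F, B3=T, B6=F
test 4 (h=5, p=2) fires B1->F, B2->F, B3->F, B4->F, B5->T, B6->F; hits B1=F, B2=F, B3=F, B4=F, B5=T, B6=F
test 5 (h=-1, p=3) fires B1->T, B2->F, B3->T, B6->F; hits B1=T, B2=F, B3=T, B6=F
test 6 (h=0, p=3) fires B1->F, B2->F, B3->T, B6->F; hits B1=F, B2=F, B3=T, B6=F
test 7 (h=6, p=5) fires B1->F, B2->F, B3->T, B6->T; hits B1=F, B2=F, B3=T, B6=T
test 8 (h=-1, p=4) fires B1->T, B2->F, B3->F, B4->F, B5->F, B6->T; hits B1=T, B2=F, B3=F, B4=F, B5=F, B6=T
test 9 (h=5, p=5) fires B1->F, B2->F, B3->T, B6->T; hits B1=F, B2=F, B3=T, B6=T
union over the pool: B1=T, B1=F, B2=F, B3=T, B3=F, B4=F, B5=T, B5=F, B6=T, B6=F
uncovered (2 of 12): B2=T, B4=T

Answer: 2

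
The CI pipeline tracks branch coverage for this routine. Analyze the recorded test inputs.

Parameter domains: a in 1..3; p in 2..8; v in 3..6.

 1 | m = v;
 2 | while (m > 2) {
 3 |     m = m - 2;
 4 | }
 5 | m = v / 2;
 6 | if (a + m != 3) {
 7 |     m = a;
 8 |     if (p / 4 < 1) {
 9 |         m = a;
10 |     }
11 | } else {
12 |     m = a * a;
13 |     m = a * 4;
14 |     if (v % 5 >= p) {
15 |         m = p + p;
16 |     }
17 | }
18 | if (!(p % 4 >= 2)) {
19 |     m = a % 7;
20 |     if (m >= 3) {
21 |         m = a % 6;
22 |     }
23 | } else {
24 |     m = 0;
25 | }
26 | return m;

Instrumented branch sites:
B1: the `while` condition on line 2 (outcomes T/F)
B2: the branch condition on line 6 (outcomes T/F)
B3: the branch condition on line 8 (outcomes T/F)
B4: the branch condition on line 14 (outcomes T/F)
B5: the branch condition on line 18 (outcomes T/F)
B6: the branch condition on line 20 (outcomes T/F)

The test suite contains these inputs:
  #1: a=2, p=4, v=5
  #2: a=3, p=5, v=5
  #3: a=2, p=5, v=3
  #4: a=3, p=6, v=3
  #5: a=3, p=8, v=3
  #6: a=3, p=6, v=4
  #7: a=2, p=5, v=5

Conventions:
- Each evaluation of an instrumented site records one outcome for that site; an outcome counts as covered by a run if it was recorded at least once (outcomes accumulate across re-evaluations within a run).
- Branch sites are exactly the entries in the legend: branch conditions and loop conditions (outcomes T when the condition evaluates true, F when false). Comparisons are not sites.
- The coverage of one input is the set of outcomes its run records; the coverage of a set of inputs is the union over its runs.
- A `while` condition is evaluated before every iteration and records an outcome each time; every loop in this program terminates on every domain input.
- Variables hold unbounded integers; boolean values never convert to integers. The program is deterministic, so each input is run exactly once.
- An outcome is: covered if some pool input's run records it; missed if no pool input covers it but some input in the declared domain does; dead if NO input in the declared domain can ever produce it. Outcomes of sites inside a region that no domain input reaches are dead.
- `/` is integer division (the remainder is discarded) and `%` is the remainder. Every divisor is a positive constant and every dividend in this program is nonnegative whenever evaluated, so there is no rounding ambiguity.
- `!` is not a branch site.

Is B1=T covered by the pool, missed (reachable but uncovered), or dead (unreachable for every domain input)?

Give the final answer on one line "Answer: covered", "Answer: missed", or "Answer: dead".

B1=T is recorded by pool input(s) 1, 2, 3, 4, 5, 6, 7 -> covered

Answer: covered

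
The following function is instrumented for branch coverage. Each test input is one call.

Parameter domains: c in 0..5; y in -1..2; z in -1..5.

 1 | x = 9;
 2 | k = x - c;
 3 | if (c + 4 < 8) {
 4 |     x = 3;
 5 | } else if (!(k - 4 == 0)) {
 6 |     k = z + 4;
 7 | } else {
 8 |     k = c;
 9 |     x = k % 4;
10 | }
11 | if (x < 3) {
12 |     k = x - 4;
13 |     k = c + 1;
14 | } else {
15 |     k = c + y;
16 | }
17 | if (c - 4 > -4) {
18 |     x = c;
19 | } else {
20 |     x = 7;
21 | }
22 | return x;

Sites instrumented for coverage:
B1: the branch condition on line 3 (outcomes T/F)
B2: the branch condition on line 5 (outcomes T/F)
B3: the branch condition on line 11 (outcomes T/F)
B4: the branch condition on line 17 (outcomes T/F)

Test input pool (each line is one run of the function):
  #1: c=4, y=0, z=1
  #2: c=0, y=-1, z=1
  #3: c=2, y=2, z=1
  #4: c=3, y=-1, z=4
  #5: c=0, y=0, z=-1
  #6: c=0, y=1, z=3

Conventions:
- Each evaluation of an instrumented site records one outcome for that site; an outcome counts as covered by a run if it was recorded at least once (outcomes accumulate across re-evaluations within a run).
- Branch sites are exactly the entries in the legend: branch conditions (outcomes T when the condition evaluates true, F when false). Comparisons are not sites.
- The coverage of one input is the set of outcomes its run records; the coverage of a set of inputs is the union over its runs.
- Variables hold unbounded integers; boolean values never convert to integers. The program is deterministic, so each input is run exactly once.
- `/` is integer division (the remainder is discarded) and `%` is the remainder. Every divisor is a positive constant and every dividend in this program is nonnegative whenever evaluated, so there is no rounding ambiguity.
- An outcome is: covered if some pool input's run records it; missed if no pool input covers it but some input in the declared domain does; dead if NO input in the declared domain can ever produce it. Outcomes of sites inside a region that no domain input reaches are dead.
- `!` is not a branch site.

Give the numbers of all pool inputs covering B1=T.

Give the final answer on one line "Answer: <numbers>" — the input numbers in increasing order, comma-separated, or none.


input #1 (c=4, y=0, z=1): never hits B1=T
input #2 (c=0, y=-1, z=1): hits B1=T
input #3 (c=2, y=2, z=1): hits B1=T
input #4 (c=3, y=-1, z=4): hits B1=T
input #5 (c=0, y=0, z=-1): hits B1=T
input #6 (c=0, y=1, z=3): hits B1=T
Answer: 2, 3, 4, 5, 6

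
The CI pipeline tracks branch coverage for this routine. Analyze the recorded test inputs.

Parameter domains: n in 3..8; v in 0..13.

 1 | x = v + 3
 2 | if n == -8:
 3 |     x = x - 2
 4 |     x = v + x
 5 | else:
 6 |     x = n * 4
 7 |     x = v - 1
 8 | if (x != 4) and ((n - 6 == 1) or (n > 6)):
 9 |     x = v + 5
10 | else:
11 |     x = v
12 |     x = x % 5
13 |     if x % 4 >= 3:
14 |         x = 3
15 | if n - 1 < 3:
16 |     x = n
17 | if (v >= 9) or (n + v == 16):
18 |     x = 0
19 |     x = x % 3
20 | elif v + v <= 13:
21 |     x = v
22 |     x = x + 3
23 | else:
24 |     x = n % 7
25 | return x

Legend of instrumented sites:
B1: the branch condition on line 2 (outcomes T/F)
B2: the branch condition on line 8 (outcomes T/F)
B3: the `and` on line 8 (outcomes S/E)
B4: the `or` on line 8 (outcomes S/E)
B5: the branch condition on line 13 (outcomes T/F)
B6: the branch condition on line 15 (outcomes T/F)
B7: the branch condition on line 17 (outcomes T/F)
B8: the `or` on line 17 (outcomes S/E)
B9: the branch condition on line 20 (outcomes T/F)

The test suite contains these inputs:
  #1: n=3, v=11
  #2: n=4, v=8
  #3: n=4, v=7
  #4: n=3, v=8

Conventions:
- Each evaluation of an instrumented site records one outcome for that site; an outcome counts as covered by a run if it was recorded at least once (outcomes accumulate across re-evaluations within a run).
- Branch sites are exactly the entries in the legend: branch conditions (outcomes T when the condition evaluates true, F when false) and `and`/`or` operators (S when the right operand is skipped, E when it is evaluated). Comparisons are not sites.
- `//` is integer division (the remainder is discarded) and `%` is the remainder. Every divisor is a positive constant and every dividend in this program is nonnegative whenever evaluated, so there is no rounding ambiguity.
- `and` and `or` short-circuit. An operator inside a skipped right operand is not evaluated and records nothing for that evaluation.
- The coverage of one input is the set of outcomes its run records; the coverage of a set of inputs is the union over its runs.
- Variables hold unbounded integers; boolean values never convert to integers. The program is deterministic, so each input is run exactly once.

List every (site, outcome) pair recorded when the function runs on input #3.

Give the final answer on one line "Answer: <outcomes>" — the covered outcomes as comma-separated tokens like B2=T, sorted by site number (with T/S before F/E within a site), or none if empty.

Event log for input #3 (n=4, v=7):
  B1->F, B3->E, B4->E, B2->F, B5->F, B6->F, B8->E, B7->F, B9->F
as a set, this run covers: B1=F, B2=F, B3=E, B4=E, B5=F, B6=F, B7=F, B8=E, B9=F

Answer: B1=F, B2=F, B3=E, B4=E, B5=F, B6=F, B7=F, B8=E, B9=F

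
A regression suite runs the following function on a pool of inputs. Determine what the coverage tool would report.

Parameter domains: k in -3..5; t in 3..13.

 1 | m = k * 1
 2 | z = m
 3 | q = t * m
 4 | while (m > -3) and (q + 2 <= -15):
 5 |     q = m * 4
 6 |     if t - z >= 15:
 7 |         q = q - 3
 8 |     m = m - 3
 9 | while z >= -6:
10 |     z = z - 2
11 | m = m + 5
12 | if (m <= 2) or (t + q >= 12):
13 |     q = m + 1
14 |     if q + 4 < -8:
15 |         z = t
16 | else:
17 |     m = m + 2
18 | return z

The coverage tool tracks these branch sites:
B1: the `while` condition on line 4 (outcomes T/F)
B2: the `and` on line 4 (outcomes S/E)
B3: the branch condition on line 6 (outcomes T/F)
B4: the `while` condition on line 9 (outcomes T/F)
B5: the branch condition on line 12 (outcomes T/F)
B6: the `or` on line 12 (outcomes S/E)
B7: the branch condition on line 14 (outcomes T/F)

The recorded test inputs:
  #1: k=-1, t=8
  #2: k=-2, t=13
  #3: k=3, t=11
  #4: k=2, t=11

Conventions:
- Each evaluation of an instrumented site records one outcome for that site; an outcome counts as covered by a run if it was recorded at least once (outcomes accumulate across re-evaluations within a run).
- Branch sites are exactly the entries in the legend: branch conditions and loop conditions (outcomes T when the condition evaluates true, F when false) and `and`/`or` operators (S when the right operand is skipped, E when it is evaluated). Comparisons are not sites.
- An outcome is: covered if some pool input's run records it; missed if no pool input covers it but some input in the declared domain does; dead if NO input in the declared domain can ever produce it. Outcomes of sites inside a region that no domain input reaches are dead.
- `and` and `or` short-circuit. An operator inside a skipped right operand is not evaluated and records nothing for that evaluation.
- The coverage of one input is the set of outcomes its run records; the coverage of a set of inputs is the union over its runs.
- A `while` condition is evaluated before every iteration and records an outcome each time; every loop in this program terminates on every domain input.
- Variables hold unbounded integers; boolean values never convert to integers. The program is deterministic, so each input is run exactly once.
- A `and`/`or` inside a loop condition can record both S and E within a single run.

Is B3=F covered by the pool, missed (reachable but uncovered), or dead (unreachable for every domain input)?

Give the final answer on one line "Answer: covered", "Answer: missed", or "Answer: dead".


no pool input records B3=F
but domain input (k=-2, t=9) does record it -> reachable, so missed
Answer: missed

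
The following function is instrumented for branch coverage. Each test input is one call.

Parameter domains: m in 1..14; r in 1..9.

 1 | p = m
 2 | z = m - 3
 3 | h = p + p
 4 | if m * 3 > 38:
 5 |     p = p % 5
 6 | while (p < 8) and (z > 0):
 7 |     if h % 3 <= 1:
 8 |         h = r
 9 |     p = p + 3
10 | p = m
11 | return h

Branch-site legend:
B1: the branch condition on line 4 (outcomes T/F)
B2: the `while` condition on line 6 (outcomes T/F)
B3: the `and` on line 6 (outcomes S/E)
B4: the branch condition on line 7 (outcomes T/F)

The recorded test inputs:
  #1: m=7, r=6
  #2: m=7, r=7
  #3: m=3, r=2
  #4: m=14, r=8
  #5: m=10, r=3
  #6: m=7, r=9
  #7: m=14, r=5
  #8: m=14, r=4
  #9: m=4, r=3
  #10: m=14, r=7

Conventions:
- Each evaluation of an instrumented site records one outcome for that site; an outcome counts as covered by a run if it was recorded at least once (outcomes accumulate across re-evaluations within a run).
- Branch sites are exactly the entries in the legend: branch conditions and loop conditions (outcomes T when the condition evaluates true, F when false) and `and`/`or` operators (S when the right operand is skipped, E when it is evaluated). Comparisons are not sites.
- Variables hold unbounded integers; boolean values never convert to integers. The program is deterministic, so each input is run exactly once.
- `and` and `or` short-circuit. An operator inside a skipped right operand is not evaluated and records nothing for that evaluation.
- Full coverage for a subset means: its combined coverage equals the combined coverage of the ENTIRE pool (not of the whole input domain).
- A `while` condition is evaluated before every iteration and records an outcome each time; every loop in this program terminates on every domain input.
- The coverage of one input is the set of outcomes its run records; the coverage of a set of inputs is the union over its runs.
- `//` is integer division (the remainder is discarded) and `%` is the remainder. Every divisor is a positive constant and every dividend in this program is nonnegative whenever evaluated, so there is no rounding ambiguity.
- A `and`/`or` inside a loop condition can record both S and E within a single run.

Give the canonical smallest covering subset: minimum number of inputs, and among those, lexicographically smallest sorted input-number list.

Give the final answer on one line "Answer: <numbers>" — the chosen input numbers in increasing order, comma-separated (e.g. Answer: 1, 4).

#1 (m=7, r=6) -> B1->F, B3->E, B2->T, B4->F, B3->S, B2->F; covered: B1=F, B2=T, B2=F, B3=S, B3=E, B4=F
#2 (m=7, r=7) -> B1->F, B3->E, B2->T, B4->F, B3->S, B2->F; covered: B1=F, B2=T, B2=F, B3=S, B3=E, B4=F
#3 (m=3, r=2) -> B1->F, B3->E, B2->F; covered: B1=F, B2=F, B3=E
#4 (m=14, r=8) -> B1->T, B3->E, B2->T, B4->T, B3->E, B2->T, B4->F, B3->S, B2->F; covered: B1=T, B2=T, B2=F, B3=S, B3=E, B4=T, B4=F
#5 (m=10, r=3) -> B1->F, B3->S, B2->F; covered: B1=F, B2=F, B3=S
#6 (m=7, r=9) -> B1->F, B3->E, B2->T, B4->F, B3->S, B2->F; covered: B1=F, B2=T, B2=F, B3=S, B3=E, B4=F
#7 (m=14, r=5) -> B1->T, B3->E, B2->T, B4->T, B3->E, B2->T, B4->F, B3->S, B2->F; covered: B1=T, B2=T, B2=F, B3=S, B3=E, B4=T, B4=F
#8 (m=14, r=4) -> B1->T, B3->E, B2->T, B4->T, B3->E, B2->T, B4->T, B3->S, B2->F; covered: B1=T, B2=T, B2=F, B3=S, B3=E, B4=T
#9 (m=4, r=3) -> B1->F, B3->E, B2->T, B4->F, B3->E, B2->T, B4->F, B3->S, B2->F; covered: B1=F, B2=T, B2=F, B3=S, B3=E, B4=F
#10 (m=14, r=7) -> B1->T, B3->E, B2->T, B4->T, B3->E, B2->T, B4->T, B3->S, B2->F; covered: B1=T, B2=T, B2=F, B3=S, B3=E, B4=T
pool-wide coverage (8 outcomes): B1=T, B1=F, B2=T, B2=F, B3=S, B3=E, B4=T, B4=F
no size-1 subset reaches all 8 outcomes (best union: 7/8)
inputs {1, 4} (size 2) cover everything; no size-2 subset with a lexicographically smaller index list covers all 8

Answer: 1, 4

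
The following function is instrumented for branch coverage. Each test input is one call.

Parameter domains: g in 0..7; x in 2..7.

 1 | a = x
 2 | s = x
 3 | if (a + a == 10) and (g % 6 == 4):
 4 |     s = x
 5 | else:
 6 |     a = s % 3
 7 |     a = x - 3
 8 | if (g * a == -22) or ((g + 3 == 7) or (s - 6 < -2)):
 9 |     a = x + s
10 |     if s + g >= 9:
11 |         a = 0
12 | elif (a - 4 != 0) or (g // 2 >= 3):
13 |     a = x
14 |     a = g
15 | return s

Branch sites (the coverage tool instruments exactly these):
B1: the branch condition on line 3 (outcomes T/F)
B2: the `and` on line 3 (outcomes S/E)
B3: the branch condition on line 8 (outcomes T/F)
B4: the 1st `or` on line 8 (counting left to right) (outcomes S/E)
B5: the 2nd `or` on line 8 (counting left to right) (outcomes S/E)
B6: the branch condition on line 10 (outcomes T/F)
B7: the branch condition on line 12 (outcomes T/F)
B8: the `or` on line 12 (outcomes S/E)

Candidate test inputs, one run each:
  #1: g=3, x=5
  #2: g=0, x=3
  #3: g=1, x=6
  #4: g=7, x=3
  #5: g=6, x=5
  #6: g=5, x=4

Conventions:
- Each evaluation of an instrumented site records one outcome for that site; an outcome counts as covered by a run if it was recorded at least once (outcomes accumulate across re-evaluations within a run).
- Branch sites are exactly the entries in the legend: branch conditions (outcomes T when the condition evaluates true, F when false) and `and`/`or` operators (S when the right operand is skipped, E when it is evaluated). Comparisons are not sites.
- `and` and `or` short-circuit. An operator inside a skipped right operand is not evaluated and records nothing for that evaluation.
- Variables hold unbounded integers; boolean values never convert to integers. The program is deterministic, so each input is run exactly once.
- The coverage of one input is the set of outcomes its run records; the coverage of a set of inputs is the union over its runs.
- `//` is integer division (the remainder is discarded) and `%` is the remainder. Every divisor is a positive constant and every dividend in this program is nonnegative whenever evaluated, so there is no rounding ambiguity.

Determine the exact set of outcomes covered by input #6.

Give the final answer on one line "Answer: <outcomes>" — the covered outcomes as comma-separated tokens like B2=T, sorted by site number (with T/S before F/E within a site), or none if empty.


Tracing the run of input #6 (g=5, x=4):
  B2->S, B1->F, B4->E, B5->E, B3->F, B8->S, B7->T
as a set, this run covers: B1=F, B2=S, B3=F, B4=E, B5=E, B7=T, B8=S
Answer: B1=F, B2=S, B3=F, B4=E, B5=E, B7=T, B8=S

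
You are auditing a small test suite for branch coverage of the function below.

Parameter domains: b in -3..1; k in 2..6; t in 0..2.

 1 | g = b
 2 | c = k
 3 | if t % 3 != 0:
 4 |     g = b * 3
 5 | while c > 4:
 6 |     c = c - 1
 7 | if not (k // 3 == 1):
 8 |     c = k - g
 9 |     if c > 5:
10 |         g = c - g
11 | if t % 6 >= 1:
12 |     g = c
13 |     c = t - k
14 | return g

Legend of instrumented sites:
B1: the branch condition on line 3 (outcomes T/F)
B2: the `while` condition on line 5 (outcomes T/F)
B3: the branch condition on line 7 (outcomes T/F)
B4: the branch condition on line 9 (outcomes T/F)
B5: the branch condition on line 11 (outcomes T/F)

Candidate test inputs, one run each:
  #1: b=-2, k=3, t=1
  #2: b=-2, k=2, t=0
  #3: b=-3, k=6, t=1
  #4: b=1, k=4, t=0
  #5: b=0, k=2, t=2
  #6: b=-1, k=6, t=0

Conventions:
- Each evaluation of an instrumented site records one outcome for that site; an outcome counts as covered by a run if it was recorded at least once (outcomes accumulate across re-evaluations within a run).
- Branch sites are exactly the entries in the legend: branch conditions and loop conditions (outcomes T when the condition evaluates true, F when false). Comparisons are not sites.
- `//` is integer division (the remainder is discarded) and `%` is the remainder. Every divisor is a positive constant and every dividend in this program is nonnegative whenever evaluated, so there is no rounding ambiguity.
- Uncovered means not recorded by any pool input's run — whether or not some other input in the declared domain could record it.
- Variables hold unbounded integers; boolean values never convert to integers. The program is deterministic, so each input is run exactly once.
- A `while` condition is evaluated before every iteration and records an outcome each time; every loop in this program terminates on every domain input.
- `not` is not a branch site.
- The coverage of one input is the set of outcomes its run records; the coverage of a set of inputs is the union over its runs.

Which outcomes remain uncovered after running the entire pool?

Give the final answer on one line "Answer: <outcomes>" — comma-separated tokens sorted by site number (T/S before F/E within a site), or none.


#1 (b=-2, k=3, t=1) -> B1->T, B2->F, B3->F, B5->T; covered: B1=T, B2=F, B3=F, B5=T
#2 (b=-2, k=2, t=0) -> B1->F, B2->F, B3->T, B4->F, B5->F; covered: B1=F, B2=F, B3=T, B4=F, B5=F
#3 (b=-3, k=6, t=1) -> B1->T, B2->T, B2->T, B2->F, B3->T, B4->T, B5->T; covered: B1=T, B2=T, B2=F, B3=T, B4=T, B5=T
#4 (b=1, k=4, t=0) -> B1->F, B2->F, B3->F, B5->F; covered: B1=F, B2=F, B3=F, B5=F
#5 (b=0, k=2, t=2) -> B1->T, B2->F, B3->T, B4->F, B5->T; covered: B1=T, B2=F, B3=T, B4=F, B5=T
#6 (b=-1, k=6, t=0) -> B1->F, B2->T, B2->T, B2->F, B3->T, B4->T, B5->F; covered: B1=F, B2=T, B2=F, B3=T, B4=T, B5=F
union over the pool: B1=T, B1=F, B2=T, B2=F, B3=T, B3=F, B4=T, B4=F, B5=T, B5=F
uncovered (0 of 10): none
Answer: none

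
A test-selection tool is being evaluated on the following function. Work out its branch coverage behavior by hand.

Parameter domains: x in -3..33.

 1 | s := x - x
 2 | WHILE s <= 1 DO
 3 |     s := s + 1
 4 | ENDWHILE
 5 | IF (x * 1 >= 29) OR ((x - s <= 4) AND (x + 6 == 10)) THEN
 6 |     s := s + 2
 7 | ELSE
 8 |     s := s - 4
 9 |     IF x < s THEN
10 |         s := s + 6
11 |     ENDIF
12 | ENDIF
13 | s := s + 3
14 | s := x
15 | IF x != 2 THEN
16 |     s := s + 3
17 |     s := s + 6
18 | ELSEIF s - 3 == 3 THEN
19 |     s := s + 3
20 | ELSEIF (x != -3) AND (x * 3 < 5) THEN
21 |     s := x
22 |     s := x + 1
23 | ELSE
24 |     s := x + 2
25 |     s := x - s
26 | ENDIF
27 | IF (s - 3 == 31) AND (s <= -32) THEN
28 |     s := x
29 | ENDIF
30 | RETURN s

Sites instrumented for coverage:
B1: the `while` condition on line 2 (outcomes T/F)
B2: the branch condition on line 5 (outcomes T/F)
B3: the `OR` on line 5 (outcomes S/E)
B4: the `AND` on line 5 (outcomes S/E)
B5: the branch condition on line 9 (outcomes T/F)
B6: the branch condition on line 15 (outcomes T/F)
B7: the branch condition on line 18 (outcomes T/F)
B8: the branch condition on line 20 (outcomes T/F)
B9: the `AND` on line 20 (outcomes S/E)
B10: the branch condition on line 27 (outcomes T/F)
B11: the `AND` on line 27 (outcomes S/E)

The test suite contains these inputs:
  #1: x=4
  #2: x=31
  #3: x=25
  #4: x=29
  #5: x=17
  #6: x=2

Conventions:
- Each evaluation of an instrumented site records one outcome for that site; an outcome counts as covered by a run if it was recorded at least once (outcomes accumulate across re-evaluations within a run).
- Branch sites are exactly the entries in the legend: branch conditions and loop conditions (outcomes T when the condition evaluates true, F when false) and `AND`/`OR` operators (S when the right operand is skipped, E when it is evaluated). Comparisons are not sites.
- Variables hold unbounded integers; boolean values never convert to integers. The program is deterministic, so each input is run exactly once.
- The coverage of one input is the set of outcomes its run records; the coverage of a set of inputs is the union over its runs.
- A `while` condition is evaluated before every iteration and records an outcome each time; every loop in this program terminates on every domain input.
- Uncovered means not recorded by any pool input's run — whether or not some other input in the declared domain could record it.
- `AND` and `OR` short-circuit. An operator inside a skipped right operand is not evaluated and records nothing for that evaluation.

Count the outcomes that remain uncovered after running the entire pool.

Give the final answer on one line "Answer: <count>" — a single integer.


test 1 (x=4) hits B1=T, B1=F, B2=T, B3=E, B4=E, B6=T, B10=F, B11=S
test 2 (x=31) hits B1=T, B1=F, B2=T, B3=S, B6=T, B10=F, B11=S
test 3 (x=25) hits B1=T, B1=F, B2=F, B3=E, B4=S, B5=F, B6=T, B10=F, B11=E
test 4 (x=29) hits B1=T, B1=F, B2=T, B3=S, B6=T, B10=F, B11=S
test 5 (x=17) hits B1=T, B1=F, B2=F, B3=E, B4=S, B5=F, B6=T, B10=F, B11=S
test 6 (x=2) hits B1=T, B1=F, B2=F, B3=E, B4=E, B5=F, B6=F, B7=F, B8=F, B9=E, B10=F, B11=S
union over the pool: B1=T, B1=F, B2=T, B2=F, B3=S, B3=E, B4=S, B4=E, B5=F, B6=T, B6=F, B7=F, B8=F, B9=E, B10=F, B11=S, B11=E
uncovered (5 of 22): B5=T, B7=T, B8=T, B9=S, B10=T
Answer: 5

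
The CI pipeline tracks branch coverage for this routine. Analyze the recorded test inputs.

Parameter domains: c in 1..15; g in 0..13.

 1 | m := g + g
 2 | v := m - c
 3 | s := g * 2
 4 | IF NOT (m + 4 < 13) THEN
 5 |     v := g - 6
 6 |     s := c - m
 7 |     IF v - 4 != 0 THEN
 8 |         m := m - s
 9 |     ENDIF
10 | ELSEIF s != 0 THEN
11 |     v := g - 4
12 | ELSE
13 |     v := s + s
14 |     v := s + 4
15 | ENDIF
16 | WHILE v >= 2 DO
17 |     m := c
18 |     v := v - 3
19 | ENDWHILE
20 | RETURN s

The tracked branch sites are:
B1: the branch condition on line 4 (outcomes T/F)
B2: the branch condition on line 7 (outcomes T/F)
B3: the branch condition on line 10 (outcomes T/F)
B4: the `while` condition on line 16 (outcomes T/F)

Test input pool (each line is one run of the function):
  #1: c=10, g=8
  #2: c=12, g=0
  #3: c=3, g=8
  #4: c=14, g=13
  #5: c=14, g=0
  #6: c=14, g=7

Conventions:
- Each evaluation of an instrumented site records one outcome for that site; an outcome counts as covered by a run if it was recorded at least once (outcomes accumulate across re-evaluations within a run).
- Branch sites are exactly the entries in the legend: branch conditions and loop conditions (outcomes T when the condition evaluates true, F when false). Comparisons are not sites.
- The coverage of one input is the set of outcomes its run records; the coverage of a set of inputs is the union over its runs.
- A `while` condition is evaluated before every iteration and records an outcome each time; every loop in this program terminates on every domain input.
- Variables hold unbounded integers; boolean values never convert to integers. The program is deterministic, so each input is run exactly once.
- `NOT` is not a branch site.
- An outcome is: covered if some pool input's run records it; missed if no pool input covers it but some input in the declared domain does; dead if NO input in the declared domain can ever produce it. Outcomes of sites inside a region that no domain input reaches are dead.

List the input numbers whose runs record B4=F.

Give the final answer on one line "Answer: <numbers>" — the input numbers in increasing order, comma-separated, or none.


input #1 (c=10, g=8): hits B4=F
input #2 (c=12, g=0): hits B4=F
input #3 (c=3, g=8): hits B4=F
input #4 (c=14, g=13): hits B4=F
input #5 (c=14, g=0): hits B4=F
input #6 (c=14, g=7): hits B4=F
Answer: 1, 2, 3, 4, 5, 6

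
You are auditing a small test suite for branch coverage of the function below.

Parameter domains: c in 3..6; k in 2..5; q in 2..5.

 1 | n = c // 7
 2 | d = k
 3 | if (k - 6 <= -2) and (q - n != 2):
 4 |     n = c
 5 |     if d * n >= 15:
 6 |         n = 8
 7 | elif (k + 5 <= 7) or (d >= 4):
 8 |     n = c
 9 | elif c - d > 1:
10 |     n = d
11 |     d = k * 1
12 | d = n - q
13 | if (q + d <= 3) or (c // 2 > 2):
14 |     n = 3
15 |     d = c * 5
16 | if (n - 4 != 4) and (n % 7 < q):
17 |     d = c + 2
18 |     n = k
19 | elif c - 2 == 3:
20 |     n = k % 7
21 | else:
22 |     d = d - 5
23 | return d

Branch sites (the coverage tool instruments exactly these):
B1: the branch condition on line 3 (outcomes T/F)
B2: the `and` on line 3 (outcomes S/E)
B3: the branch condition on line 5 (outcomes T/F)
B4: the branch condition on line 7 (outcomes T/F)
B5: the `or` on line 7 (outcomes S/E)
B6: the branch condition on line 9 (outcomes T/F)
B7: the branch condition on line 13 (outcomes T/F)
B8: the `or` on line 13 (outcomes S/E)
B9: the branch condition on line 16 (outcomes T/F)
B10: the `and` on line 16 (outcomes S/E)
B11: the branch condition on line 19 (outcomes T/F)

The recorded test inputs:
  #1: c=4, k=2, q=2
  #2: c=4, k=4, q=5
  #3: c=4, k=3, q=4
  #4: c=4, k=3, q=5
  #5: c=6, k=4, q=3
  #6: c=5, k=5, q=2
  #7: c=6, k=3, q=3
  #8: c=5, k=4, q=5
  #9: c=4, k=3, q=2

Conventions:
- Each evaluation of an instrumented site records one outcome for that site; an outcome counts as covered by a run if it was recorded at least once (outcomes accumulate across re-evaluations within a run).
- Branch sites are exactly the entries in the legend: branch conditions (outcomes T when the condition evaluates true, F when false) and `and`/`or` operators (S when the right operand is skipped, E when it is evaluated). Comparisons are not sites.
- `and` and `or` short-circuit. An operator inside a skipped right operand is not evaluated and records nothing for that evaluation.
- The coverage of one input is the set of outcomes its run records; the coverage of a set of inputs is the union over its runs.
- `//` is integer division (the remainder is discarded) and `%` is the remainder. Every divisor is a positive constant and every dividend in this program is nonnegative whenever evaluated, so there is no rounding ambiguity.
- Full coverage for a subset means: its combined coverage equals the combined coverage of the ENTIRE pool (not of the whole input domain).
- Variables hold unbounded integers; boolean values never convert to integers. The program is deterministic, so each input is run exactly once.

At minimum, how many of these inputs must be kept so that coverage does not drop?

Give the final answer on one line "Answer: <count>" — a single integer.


test 1 (c=4, k=2, q=2) hits B1=F, B2=E, B4=T, B5=S, B7=F, B8=E, B9=F, B10=E, B11=F
test 2 (c=4, k=4, q=5) hits B1=T, B2=E, B3=T, B7=F, B8=E, B9=F, B10=S, B11=F
test 3 (c=4, k=3, q=4) hits B1=T, B2=E, B3=F, B7=F, B8=E, B9=F, B10=E, B11=F
test 4 (c=4, k=3, q=5) hits B1=T, B2=E, B3=F, B7=F, B8=E, B9=T, B10=E
test 5 (c=6, k=4, q=3) hits B1=T, B2=E, B3=T, B7=T, B8=E, B9=F, B10=E, B11=F
test 6 (c=5, k=5, q=2) hits B1=F, B2=S, B4=T, B5=E, B7=F, B8=E, B9=F, B10=E, B11=T
test 7 (c=6, k=3, q=3) hits B1=T, B2=E, B3=T, B7=T, B8=E, B9=F, B10=E, B11=F
test 8 (c=5, k=4, q=5) hits B1=T, B2=E, B3=T, B7=F, B8=E, B9=F, B10=S, B11=T
test 9 (c=4, k=3, q=2) hits B1=F, B2=E, B4=F, B5=E, B6=F, B7=T, B8=S, B9=F, B10=E, B11=F
union over all inputs: B1=T, B1=F, B2=S, B2=E, B3=T, B3=F, B4=T, B4=F, B5=S, B5=E, B6=F, B7=T, B7=F, B8=S, B8=E, B9=T, B9=F, B10=S, B10=E, B11=T, B11=F (21 outcomes)
every size-1 subset falls short of the 21 outcomes (best: 10/21)
every size-2 subset falls short of the 21 outcomes (best: 16/21)
every size-3 subset falls short of the 21 outcomes (best: 18/21)
every size-4 subset falls short of the 21 outcomes (best: 20/21)
inputs {1, 2, 4, 6, 9} (size 5) cover everything; no size-5 subset with a lexicographically smaller index list covers all 21
Answer: 5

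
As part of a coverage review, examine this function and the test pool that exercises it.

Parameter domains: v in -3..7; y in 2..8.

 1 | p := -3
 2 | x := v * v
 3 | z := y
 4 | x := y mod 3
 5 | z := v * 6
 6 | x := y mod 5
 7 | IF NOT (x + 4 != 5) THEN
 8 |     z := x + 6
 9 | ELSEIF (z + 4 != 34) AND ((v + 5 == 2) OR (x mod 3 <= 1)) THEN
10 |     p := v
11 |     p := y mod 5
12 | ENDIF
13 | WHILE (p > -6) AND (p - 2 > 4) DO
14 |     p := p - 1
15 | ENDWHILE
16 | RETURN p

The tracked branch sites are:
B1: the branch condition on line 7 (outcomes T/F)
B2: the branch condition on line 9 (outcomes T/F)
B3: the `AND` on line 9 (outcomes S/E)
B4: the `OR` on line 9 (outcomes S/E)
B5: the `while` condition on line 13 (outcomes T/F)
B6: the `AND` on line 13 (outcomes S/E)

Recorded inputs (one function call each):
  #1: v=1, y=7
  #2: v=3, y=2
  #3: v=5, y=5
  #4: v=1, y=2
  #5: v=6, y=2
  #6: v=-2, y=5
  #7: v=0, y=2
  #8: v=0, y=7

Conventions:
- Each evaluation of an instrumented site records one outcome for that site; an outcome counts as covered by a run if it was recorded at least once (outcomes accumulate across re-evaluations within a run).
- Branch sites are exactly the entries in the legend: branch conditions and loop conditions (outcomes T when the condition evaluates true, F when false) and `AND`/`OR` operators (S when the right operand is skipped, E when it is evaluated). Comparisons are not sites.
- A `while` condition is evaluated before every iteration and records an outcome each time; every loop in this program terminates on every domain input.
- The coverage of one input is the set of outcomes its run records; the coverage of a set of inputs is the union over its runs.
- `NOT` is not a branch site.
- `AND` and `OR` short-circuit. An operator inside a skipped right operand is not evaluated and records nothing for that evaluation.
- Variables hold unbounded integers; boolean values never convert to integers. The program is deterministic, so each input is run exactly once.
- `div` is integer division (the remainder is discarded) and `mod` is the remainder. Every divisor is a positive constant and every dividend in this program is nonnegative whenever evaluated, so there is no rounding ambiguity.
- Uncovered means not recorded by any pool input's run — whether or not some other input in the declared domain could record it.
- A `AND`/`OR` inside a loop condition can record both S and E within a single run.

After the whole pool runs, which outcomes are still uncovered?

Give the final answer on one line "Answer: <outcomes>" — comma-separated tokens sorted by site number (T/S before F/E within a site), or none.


input #1 (v=1, y=7): covers B1=F, B2=F, B3=E, B4=E, B5=F, B6=E
input #2 (v=3, y=2): covers B1=F, B2=F, B3=E, B4=E, B5=F, B6=E
input #3 (v=5, y=5): covers B1=F, B2=F, B3=S, B5=F, B6=E
input #4 (v=1, y=2): covers B1=F, B2=F, B3=E, B4=E, B5=F, B6=E
input #5 (v=6, y=2): covers B1=F, B2=F, B3=E, B4=E, B5=F, B6=E
input #6 (v=-2, y=5): covers B1=F, B2=T, B3=E, B4=E, B5=F, B6=E
input #7 (v=0, y=2): covers B1=F, B2=F, B3=E, B4=E, B5=F, B6=E
input #8 (v=0, y=7): covers B1=F, B2=F, B3=E, B4=E, B5=F, B6=E
union over the pool: B1=F, B2=T, B2=F, B3=S, B3=E, B4=E, B5=F, B6=E
uncovered (4 of 12): B1=T, B4=S, B5=T, B6=S
Answer: B1=T, B4=S, B5=T, B6=S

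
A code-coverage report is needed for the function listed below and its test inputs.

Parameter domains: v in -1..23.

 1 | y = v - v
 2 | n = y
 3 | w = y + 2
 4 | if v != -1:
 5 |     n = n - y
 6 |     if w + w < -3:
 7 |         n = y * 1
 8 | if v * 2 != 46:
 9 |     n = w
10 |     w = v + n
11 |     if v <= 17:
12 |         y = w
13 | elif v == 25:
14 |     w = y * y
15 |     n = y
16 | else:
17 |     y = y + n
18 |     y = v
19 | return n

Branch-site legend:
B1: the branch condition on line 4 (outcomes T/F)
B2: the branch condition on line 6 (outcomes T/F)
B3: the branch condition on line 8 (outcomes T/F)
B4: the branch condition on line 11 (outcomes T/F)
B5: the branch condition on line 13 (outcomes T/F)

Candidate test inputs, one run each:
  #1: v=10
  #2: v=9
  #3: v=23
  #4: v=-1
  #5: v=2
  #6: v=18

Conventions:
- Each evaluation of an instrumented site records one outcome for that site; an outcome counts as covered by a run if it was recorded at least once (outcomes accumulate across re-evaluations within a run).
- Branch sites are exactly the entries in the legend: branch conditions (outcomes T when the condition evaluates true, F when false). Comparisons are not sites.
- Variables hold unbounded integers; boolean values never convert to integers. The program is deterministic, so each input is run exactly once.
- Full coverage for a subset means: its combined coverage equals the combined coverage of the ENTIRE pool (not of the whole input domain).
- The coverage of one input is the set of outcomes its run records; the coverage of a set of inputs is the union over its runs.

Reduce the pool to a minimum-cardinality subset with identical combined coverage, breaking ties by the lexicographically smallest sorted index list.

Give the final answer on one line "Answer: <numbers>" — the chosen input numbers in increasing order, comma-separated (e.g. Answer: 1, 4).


run #1 (v=10) runs B1->T, B2->F, B3->T, B4->T; records B1=T, B2=F, B3=T, B4=T
run #2 (v=9) runs B1->T, B2->F, B3->T, B4->T; records B1=T, B2=F, B3=T, B4=T
run #3 (v=23) runs B1->T, B2->F, B3->F, B5->F; records B1=T, B2=F, B3=F, B5=F
run #4 (v=-1) runs B1->F, B3->T, B4->T; records B1=F, B3=T, B4=T
run #5 (v=2) runs B1->T, B2->F, B3->T, B4->T; records B1=T, B2=F, B3=T, B4=T
run #6 (v=18) runs B1->T, B2->F, B3->T, B4->F; records B1=T, B2=F, B3=T, B4=F
union over all inputs: B1=T, B1=F, B2=F, B3=T, B3=F, B4=T, B4=F, B5=F (8 outcomes)
no size-1 subset reaches all 8 outcomes (best union: 4/8)
no size-2 subset reaches all 8 outcomes (best union: 7/8)
at size 3, {3, 4, 6} reaches all 8 outcomes; every lexicographically earlier size-3 subset fails
Answer: 3, 4, 6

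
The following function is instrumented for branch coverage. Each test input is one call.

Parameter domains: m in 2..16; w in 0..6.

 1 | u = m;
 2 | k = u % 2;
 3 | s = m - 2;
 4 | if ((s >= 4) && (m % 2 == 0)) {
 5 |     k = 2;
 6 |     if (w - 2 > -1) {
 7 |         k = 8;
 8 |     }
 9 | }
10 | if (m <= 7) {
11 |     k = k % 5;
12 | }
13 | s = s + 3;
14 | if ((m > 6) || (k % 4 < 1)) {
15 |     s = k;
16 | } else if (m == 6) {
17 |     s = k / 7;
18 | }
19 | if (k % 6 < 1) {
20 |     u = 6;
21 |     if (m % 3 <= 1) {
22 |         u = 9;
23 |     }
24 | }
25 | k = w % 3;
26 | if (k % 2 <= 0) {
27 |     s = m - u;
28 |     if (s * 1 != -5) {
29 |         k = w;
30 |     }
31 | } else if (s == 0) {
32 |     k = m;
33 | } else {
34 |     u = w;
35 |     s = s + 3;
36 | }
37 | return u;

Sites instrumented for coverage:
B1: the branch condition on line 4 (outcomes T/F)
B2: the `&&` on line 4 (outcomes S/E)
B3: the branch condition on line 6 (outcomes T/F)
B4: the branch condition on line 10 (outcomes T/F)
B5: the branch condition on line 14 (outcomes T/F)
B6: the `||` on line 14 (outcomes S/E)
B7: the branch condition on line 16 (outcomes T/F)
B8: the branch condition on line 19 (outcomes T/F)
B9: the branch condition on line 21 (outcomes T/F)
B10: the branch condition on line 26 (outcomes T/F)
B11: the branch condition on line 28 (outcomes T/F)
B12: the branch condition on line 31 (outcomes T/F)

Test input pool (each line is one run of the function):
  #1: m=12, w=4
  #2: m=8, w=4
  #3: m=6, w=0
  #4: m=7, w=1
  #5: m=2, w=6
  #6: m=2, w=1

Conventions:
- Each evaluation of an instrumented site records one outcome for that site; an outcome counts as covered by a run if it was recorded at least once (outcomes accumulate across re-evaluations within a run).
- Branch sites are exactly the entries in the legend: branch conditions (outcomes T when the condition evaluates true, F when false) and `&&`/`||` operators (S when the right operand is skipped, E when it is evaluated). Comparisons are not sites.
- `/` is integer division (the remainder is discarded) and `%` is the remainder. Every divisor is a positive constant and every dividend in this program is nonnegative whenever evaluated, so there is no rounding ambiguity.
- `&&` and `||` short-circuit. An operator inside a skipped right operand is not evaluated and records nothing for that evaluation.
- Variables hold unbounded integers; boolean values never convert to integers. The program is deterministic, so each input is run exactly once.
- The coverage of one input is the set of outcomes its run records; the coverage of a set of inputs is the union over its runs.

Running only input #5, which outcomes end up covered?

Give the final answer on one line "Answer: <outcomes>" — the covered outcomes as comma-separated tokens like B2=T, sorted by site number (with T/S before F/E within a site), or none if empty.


Simulating input #5 (m=2, w=6) step by step:
  B2->S, B1->F, B4->T, B6->E, B5->T, B8->T, B9->F, B10->T, B11->T
as a set, this run covers: B1=F, B2=S, B4=T, B5=T, B6=E, B8=T, B9=F, B10=T, B11=T
Answer: B1=F, B2=S, B4=T, B5=T, B6=E, B8=T, B9=F, B10=T, B11=T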